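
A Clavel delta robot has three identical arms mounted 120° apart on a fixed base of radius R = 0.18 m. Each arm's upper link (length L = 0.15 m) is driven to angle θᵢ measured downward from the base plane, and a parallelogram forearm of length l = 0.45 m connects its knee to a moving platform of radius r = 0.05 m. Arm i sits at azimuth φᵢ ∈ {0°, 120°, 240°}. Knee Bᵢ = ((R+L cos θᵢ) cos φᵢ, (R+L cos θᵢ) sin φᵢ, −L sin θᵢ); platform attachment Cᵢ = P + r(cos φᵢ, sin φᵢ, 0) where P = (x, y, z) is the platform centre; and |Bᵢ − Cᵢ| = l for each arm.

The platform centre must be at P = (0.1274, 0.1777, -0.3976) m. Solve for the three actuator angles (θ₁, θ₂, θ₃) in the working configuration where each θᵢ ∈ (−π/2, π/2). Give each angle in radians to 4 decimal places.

θ₁ = 0.0877, θ₂ = 0.2619, θ₃ = 1.3963

arm 1 (φ=0.0°): x'=0.1274, y'=0.1777
  A cos θ + B sin θ = C:  0.0026·cos θ + -0.3976·sin θ = -0.0322
  γ=atan2(-0.3976,0.0026)=-1.5643;  ψ=arccos(-0.0811)=1.6520;  θ1=γ+ψ≈0.0877
arm 2 (φ=120.0°): x'=0.0902, y'=-0.1992
  A=0.0398, B=-0.3976, C=(l²−L²−A²−y'²−z²)/(2L)=-0.0645
  γ=atan2(-0.3976,0.0398)=-1.4710;  ψ=arccos(-0.1614)=1.7329;  θ2=γ+ψ≈0.2619
φ3=240.0° → target in arm frame (-0.2176, 0.0215)
  A cos θ + B sin θ = C:  0.3476·cos θ + -0.3976·sin θ = -0.3312
  γ=atan2(-0.3976,0.3476)=-0.8524;  ψ=arccos(-0.6272)=2.2487;  θ3=γ+ψ≈1.3963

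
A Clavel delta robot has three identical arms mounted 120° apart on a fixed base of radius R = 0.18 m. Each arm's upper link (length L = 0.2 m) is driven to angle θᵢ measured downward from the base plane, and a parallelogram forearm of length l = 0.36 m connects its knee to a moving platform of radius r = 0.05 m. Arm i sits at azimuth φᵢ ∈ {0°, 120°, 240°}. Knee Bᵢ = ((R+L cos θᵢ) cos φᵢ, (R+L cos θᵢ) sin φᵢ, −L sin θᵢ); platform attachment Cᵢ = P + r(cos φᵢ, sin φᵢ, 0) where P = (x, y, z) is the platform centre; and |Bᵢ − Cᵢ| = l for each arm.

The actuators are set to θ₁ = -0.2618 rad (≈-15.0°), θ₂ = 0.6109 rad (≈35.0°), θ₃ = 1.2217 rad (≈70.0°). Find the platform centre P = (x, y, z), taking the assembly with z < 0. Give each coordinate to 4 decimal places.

φ1=0.0°: virtual centre (0.3232, 0.0000, 0.0518), radius l
S2 = (0.2938·cos120.0°, 0.2938·sin120.0°, -0.1147) = (-0.1469, 0.2545, -0.1147)
φ3=240.0°: virtual centre (-0.0992, -0.1718, -0.1879), radius l
subtract pairs → two planes through P
linear system: -0.9402x+0.5089y = -0.0076−-0.3330z; -0.8448x+-0.3437y = -0.0324−-0.4794z
det = 0.7530;  x = 0.0254+-0.4759z,  y = 0.0319+-0.2250z
sphere 1 gives Az²+Bz+C=0 with A=1.2772, B=0.1656, C=-0.0372;  B²−4AC=0.2176;  roots -0.2474, 0.1178;  negative root z = -0.2474
x = 0.1432, y = 0.0876

(0.1432, 0.0876, -0.2474)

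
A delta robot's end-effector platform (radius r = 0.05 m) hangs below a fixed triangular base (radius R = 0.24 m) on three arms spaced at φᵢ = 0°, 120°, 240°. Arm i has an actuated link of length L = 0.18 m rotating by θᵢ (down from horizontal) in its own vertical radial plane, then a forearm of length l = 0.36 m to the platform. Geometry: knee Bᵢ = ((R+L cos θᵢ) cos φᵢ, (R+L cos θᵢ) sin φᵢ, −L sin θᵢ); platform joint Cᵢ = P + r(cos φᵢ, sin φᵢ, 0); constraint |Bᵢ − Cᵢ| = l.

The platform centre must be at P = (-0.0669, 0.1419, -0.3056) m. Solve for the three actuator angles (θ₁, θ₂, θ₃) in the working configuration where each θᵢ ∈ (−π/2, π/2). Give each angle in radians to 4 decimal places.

θ₁ = 1.3089, θ₂ = 0.0871, θ₃ = 1.3964

arm 1 (φ=0.0°): x'=-0.0669, y'=0.1419
  A=0.2569, B=-0.3056, C=(l²−L²−A²−y'²−z²)/(2L)=-0.2287
  γ=atan2(-0.3056,0.2569)=-0.8718;  ψ=arccos(-0.5728)=2.1807;  θ1=γ+ψ≈1.3089
φ2=120.0° → target in arm frame (0.1563, -0.0130)
  A=0.0337, B=-0.3056, C=(l²−L²−A²−y'²−z²)/(2L)=0.0070
  θ2 = atan2(B,A) + arccos(C/0.3074) = 0.0871
arm 3 (φ=240.0°): x'=-0.0894, y'=-0.1289
  e−x'=0.2794;  (l²−L²−(e−x')²−y'²−z²)/2L = -0.2525
  θ3 = atan2(B,A) + arccos(C/0.4141) = 1.3964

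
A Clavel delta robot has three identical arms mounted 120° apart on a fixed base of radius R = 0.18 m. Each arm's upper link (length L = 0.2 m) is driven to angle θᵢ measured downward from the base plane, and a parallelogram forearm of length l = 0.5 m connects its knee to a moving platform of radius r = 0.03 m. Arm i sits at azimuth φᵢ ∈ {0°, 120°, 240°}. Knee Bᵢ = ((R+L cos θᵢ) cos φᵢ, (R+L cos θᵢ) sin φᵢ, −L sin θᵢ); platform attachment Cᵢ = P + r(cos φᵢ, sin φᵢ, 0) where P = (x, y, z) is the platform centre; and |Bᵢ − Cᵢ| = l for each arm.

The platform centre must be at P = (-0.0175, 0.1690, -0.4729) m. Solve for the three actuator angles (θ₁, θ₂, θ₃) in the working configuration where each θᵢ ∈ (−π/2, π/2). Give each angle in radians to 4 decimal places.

θ₁ = 0.6981, θ₂ = 0.0870, θ₃ = 1.0471

φ1=0.0° → target in arm frame (-0.0175, 0.1690)
  A cos θ + B sin θ = C:  0.1675·cos θ + -0.4729·sin θ = -0.1756
  γ=atan2(-0.4729,0.1675)=-1.2304;  ψ=arccos(-0.3501)=1.9284;  θ1=γ+ψ≈0.6981
φ2=120.0° → target in arm frame (0.1551, -0.0693)
  e−x'=-0.0051;  (l²−L²−(e−x')²−y'²−z²)/2L = -0.0462
  √(A²+B²)=0.4729;  θ2 = -1.5816+1.6686 ≈ 0.0870
rotate P by −φ3: (-0.1376, -0.0997, -0.4729)
  A cos θ + B sin θ = C:  0.2876·cos θ + -0.4729·sin θ = -0.2657
  θ3 = atan2(B,A) + arccos(C/0.5535) = 1.0471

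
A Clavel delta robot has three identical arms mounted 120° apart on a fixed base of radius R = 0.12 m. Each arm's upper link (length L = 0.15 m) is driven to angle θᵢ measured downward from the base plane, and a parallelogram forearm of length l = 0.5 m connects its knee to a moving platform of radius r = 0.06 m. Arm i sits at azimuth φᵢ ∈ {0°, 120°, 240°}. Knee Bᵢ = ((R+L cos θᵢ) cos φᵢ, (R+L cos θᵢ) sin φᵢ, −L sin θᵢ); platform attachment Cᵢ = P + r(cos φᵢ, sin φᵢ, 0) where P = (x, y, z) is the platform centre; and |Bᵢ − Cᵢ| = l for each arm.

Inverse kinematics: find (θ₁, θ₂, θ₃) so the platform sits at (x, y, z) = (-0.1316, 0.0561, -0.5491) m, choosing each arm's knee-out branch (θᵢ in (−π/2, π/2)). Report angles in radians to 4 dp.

rotate P by −φ1: (-0.1316, 0.0561, -0.5491)
  e−x'=0.1916;  (l²−L²−(e−x')²−y'²−z²)/2L = -0.3796
  γ=atan2(-0.5491,0.1916)=-1.2351;  ψ=arccos(-0.6527)=2.2819;  θ1=γ+ψ≈1.0468
φ2=120.0° → target in arm frame (0.1144, 0.0859)
  A=-0.0544, B=-0.5491, C=(l²−L²−A²−y'²−z²)/(2L)=-0.2812
  √(A²+B²)=0.5518;  θ2 = -1.6695+2.1055 ≈ 0.4360
φ3=240.0° → target in arm frame (0.0172, -0.1420)
  A cos θ + B sin θ = C:  0.0428·cos θ + -0.5491·sin θ = -0.3200
  √(A²+B²)=0.5508;  θ3 = -1.4930+2.1908 ≈ 0.6978

θ₁ = 1.0468, θ₂ = 0.4360, θ₃ = 0.6978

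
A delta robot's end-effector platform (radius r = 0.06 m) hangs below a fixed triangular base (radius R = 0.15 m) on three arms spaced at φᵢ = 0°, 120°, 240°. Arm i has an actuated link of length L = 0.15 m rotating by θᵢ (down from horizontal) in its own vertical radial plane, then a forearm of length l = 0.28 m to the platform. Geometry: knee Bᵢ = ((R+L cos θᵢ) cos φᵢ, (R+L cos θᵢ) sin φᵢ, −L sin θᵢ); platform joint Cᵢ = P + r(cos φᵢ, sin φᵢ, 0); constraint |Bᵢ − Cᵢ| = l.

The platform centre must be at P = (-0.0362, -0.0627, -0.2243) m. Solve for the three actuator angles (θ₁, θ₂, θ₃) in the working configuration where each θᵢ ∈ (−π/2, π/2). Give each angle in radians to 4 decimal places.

φ1=0.0° → target in arm frame (-0.0362, -0.0627)
  A=0.1262, B=-0.2243, C=(l²−L²−A²−y'²−z²)/(2L)=-0.0476
  γ=atan2(-0.2243,0.1262)=-1.0583;  ψ=arccos(-0.1848)=1.7567;  θ1=γ+ψ≈0.6984
rotate P by −φ2: (-0.0362, 0.0627, -0.2243)
  e−x'=0.1262;  (l²−L²−(e−x')²−y'²−z²)/2L = -0.0476
  γ=atan2(-0.2243,0.1262)=-1.0583;  ψ=arccos(-0.1848)=1.7567;  θ2=γ+ψ≈0.6984
φ3=240.0° → target in arm frame (0.0724, 0.0000)
  e−x'=0.0176;  (l²−L²−(e−x')²−y'²−z²)/2L = 0.0176
  γ=atan2(-0.2243,0.0176)=-1.4925;  ψ=arccos(0.0782)=1.4925;  θ3=γ+ψ≈0.0000

θ₁ = 0.6984, θ₂ = 0.6984, θ₃ = 0.0000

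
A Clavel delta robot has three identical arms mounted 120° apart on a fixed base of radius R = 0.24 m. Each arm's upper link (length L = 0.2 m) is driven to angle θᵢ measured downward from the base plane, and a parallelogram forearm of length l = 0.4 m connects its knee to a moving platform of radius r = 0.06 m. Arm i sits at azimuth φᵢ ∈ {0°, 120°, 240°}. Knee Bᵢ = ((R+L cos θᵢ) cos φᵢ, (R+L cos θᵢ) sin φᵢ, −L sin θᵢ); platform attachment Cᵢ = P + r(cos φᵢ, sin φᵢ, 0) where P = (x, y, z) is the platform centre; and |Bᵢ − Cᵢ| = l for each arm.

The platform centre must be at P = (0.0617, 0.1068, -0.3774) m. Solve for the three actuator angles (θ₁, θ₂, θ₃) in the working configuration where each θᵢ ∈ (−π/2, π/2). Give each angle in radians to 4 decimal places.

rotate P by −φ1: (0.0617, 0.1068, -0.3774)
  A=0.1183, B=-0.3774, C=(l²−L²−A²−y'²−z²)/(2L)=-0.1196
  θ1 = atan2(B,A) + arccos(C/0.3955) = 0.6109
φ2=120.0° → target in arm frame (0.0616, -0.1068)
  A=0.1184, B=-0.3774, C=(l²−L²−A²−y'²−z²)/(2L)=-0.1196
  γ=atan2(-0.3774,0.1184)=-1.2669;  ψ=arccos(-0.3025)=1.8781;  θ2=γ+ψ≈0.6112
φ3=240.0° → target in arm frame (-0.1233, 0.0000)
  A cos θ + B sin θ = C:  0.3033·cos θ + -0.3774·sin θ = -0.2861
  γ=atan2(-0.3774,0.3033)=-0.8938;  ψ=arccos(-0.5909)=2.2030;  θ3=γ+ψ≈1.3092

θ₁ = 0.6109, θ₂ = 0.6112, θ₃ = 1.3092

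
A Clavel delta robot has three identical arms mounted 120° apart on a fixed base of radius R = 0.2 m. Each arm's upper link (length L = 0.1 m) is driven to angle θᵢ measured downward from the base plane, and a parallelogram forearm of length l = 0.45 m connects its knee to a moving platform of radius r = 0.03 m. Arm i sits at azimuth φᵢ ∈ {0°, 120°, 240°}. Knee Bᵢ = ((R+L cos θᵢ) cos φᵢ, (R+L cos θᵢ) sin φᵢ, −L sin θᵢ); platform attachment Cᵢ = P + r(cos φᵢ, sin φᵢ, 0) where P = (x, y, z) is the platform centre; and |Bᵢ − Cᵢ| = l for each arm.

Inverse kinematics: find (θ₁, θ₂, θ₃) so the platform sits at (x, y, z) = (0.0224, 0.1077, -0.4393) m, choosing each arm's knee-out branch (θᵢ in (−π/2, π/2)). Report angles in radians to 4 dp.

θ₁ = 0.6982, θ₂ = 0.3497, θ₃ = 1.3964

φ1=0.0° → target in arm frame (0.0224, 0.1077)
  A cos θ + B sin θ = C:  0.1476·cos θ + -0.4393·sin θ = -0.1693
  √(A²+B²)=0.4634;  θ1 = -1.2467+1.9449 ≈ 0.6982
arm 2 (φ=120.0°): x'=0.0821, y'=-0.0732
  e−x'=0.0879;  (l²−L²−(e−x')²−y'²−z²)/2L = -0.0679
  θ2 = atan2(B,A) + arccos(C/0.4480) = 0.3497
rotate P by −φ3: (-0.1045, -0.0345, -0.4393)
  A cos θ + B sin θ = C:  0.2745·cos θ + -0.4393·sin θ = -0.3850
  √(A²+B²)=0.5180;  θ3 = -1.0123+2.4088 ≈ 1.3964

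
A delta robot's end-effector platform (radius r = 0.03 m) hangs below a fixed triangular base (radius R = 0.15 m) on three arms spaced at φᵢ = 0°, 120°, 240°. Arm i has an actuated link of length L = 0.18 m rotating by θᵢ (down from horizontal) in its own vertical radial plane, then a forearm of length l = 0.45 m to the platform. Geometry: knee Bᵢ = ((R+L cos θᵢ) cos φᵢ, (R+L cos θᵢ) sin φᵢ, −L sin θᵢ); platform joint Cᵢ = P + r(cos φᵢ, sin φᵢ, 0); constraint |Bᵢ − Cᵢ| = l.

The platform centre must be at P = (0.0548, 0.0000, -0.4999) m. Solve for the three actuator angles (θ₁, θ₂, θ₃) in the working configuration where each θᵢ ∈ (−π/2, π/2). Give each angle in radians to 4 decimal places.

rotate P by −φ1: (0.0548, 0.0000, -0.4999)
  A cos θ + B sin θ = C:  0.0652·cos θ + -0.4999·sin θ = -0.2335
  θ1 = atan2(B,A) + arccos(C/0.5041) = 0.6112
arm 2 (φ=120.0°): x'=-0.0274, y'=-0.0475
  A=0.1474, B=-0.4999, C=(l²−L²−A²−y'²−z²)/(2L)=-0.2883
  θ2 = atan2(B,A) + arccos(C/0.5212) = 0.8728
arm 3 (φ=240.0°): x'=-0.0274, y'=0.0475
  A=0.1474, B=-0.4999, C=(l²−L²−A²−y'²−z²)/(2L)=-0.2883
  γ=atan2(-0.4999,0.1474)=-1.2841;  ψ=arccos(-0.5531)=2.1569;  θ3=γ+ψ≈0.8728

θ₁ = 0.6112, θ₂ = 0.8728, θ₃ = 0.8728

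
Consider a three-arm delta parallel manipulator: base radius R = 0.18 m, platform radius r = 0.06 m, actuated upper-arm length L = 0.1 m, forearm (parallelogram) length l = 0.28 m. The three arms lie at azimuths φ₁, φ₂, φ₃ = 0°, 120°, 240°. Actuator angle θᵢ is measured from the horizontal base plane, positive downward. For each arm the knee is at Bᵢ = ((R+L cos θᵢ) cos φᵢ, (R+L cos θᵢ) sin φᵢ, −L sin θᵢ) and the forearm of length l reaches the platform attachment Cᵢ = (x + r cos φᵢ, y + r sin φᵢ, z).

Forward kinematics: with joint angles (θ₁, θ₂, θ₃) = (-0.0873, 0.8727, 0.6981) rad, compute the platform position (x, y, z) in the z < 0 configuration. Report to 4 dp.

(0.0683, -0.0142, -0.2264)

centre 1 = (0.2196·cos0.0°, 0.2196·sin0.0°, 0.0087) = (0.2196, 0.0000, 0.0087)
centre 2 = (0.1843·cos120.0°, 0.1843·sin120.0°, -0.0766) = (-0.0921, 0.1596, -0.0766)
φ3=240.0°: virtual centre (-0.0983, -0.1703, -0.0643), radius l
subtract pairs → two planes through P
linear system: -0.6235x+0.3192y = -0.0085−-0.1707z; -0.6358x+-0.3405y = -0.0055−-0.1460z
det = 0.4153;  x = 0.0112+-0.2521z,  y = -0.0047+0.0421z
sphere 1 gives Az²+Bz+C=0 with A=1.0653, B=0.0873, C=-0.0349;  B²−4AC=0.1562;  roots -0.2264, 0.1445;  negative root z = -0.2264
x = 0.0683, y = -0.0142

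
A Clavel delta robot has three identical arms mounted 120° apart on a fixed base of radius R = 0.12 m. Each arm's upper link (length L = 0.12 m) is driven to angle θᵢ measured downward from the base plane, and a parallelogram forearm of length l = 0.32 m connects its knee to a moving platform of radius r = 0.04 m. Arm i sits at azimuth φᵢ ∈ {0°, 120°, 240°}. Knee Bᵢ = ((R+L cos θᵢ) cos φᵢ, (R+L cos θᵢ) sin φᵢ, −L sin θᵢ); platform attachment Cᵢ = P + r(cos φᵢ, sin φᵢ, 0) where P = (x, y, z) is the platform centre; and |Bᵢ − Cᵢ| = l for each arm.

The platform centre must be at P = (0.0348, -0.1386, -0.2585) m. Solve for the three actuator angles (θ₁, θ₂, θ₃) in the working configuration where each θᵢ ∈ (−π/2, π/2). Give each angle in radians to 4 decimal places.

θ₁ = 0.1743, θ₂ = 1.0471, θ₃ = -0.2613

rotate P by −φ1: (0.0348, -0.1386, -0.2585)
  e−x'=0.0452;  (l²−L²−(e−x')²−y'²−z²)/2L = -0.0003
  θ1 = atan2(B,A) + arccos(C/0.2624) = 0.1743
rotate P by −φ2: (-0.1374, 0.0392, -0.2585)
  A cos θ + B sin θ = C:  0.2174·cos θ + -0.2585·sin θ = -0.1151
  θ2 = atan2(B,A) + arccos(C/0.3378) = 1.0471
φ3=240.0° → target in arm frame (0.1026, 0.0994)
  A=-0.0226, B=-0.2585, C=(l²−L²−A²−y'²−z²)/(2L)=0.0449
  θ3 = atan2(B,A) + arccos(C/0.2595) = -0.2613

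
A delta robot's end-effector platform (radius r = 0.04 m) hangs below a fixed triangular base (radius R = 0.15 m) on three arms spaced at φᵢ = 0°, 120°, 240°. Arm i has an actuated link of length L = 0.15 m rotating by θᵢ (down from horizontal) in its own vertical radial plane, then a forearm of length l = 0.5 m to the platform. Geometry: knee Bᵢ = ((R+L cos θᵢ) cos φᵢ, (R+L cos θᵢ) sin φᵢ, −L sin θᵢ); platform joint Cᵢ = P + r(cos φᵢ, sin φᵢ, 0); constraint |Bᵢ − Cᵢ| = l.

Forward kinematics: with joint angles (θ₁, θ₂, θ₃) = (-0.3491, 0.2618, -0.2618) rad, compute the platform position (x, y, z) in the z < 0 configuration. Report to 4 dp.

(0.0534, -0.0708, -0.4025)

S1 = (0.2510·cos0.0°, 0.2510·sin0.0°, 0.0513) = (0.2510, 0.0000, 0.0513)
arm 2 at φ=120.0°: (R−r)+L cos θ2 = 0.2549;  S2 = (-0.1274, 0.2207, -0.0388)
S3 = (0.2549·cos240.0°, 0.2549·sin240.0°, 0.0388) = (-0.1274, -0.2207, 0.0388)
|S₂|²−|S₁|² = 0.0009;  |S₃|²−|S₁|² = 0.0009
[-0.7568 0.4415 -0.1803]·P = 0.0009;  [-0.7568 -0.4415 -0.0250]·P = 0.0009
Cramer: x(z) = -0.0011-0.1356z;  y(z) = 0.0000+0.1759z
quadratic in z: (1.0493)z²+(-0.0343)z+(-0.1838)=0, √Δ=0.8790 → z ∈ {-0.4025, 0.4352}; z = -0.4025 (taking z<0)
x = 0.0534, y = -0.0708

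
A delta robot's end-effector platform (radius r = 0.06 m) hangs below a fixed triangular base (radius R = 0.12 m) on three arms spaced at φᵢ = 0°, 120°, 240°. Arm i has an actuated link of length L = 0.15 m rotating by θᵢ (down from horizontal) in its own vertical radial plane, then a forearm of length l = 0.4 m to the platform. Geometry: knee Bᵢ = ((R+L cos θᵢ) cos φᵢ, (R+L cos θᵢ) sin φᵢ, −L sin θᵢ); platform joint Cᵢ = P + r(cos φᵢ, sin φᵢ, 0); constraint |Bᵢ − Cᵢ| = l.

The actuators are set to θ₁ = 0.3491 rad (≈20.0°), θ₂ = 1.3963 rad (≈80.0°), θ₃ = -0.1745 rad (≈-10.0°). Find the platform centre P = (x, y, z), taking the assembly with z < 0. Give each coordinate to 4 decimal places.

(0.0741, -0.2661, -0.3217)

φ1=0.0°: virtual centre (0.2010, 0.0000, -0.0513), radius l
φ2=120.0°: virtual centre (-0.0430, 0.0745, -0.1477), radius l
arm 3 at φ=240.0°: ρ3 = 0.2077;  O3 = (-0.1039, -0.1799, 0.0260)
|O₂|²−|O₁|² = -0.0138;  |O₃|²−|O₁|² = 0.0008
linear system: -0.4879x+0.1490y = -0.0138−-0.1928z; -0.6096x+-0.3598y = 0.0008−0.1547z
Cramer: x(z) = 0.0182-0.1739z;  y(z) = -0.0330+0.7246z
sphere 1 gives Az²+Bz+C=0 with A=1.5553, B=0.1183, C=-0.1229;  B²−4AC=0.7784;  roots -0.3217, 0.2456;  negative root z = -0.3217
x = 0.0741, y = -0.2661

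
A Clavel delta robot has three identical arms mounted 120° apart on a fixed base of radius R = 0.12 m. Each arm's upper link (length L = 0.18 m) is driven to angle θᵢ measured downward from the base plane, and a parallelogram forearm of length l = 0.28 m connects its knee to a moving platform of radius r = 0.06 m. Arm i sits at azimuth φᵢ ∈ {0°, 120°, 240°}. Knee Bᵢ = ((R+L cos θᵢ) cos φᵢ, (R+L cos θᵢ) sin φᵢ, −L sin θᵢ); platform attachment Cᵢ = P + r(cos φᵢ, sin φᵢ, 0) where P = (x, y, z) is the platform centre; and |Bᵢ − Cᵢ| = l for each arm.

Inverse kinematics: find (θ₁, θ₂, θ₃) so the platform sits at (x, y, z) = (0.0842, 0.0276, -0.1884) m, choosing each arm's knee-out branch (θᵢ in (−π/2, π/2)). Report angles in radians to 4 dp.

arm 1 (φ=0.0°): x'=0.0842, y'=0.0276
  e−x'=-0.0242;  (l²−L²−(e−x')²−y'²−z²)/2L = 0.0254
  θ1 = atan2(B,A) + arccos(C/0.1899) = -0.2621
φ2=120.0° → target in arm frame (-0.0182, -0.0867)
  e−x'=0.0782;  (l²−L²−(e−x')²−y'²−z²)/2L = -0.0087
  √(A²+B²)=0.2040;  θ2 = -1.1774+1.6134 ≈ 0.4361
rotate P by −φ3: (-0.0660, 0.0591, -0.1884)
  A cos θ + B sin θ = C:  0.1260·cos θ + -0.1884·sin θ = -0.0246
  γ=atan2(-0.1884,0.1260)=-0.9813;  ψ=arccos(-0.1087)=1.6797;  θ3=γ+ψ≈0.6984

θ₁ = -0.2621, θ₂ = 0.4361, θ₃ = 0.6984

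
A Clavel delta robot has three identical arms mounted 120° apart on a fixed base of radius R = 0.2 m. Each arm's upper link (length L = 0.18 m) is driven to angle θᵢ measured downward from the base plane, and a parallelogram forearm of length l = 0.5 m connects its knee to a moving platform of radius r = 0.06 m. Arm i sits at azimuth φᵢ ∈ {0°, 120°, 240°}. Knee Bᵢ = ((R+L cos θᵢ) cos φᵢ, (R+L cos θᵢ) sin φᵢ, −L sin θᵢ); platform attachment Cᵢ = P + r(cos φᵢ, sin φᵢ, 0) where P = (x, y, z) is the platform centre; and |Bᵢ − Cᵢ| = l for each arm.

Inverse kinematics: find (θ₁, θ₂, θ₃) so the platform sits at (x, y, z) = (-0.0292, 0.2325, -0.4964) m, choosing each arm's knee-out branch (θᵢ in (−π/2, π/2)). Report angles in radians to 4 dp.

θ₁ = 0.9603, θ₂ = 0.0875, θ₃ = 1.3966

rotate P by −φ1: (-0.0292, 0.2325, -0.4964)
  A cos θ + B sin θ = C:  0.1692·cos θ + -0.4964·sin θ = -0.3097
  γ=atan2(-0.4964,0.1692)=-1.2423;  ψ=arccos(-0.5906)=2.2026;  θ1=γ+ψ≈0.9603
rotate P by −φ2: (0.2160, -0.0910, -0.4964)
  A cos θ + B sin θ = C:  -0.0760·cos θ + -0.4964·sin θ = -0.1190
  θ2 = atan2(B,A) + arccos(C/0.5022) = 0.0875
arm 3 (φ=240.0°): x'=-0.1868, y'=-0.1415
  e−x'=0.3268;  (l²−L²−(e−x')²−y'²−z²)/2L = -0.4323
  γ=atan2(-0.4964,0.3268)=-0.9886;  ψ=arccos(-0.7273)=2.3852;  θ3=γ+ψ≈1.3966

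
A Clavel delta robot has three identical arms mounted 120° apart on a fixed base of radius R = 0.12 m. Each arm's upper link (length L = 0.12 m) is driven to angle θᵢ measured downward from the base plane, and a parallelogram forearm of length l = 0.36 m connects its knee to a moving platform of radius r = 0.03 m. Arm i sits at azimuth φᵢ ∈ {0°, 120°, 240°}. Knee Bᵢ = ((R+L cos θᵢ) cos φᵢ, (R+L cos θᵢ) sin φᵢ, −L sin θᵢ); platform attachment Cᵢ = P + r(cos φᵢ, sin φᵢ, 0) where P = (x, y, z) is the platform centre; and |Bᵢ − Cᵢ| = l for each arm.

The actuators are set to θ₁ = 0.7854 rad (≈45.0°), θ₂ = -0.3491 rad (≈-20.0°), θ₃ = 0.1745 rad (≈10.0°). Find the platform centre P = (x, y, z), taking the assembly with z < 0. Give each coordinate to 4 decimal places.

(-0.1118, 0.0510, -0.2966)

arm 1 at φ=0.0°: e+L cos θ1 = 0.1749;  O1 = (0.1749, 0.0000, -0.0849)
O2 = (0.2028·cos120.0°, 0.2028·sin120.0°, 0.0410) = (-0.1014, 0.1756, 0.0410)
φ3=240.0°: virtual centre (-0.1041, -0.1803, -0.0208), radius l
subtract pairs → two planes through P
linear system: -0.5525x+0.3512y = 0.0050−0.2518z; -0.5579x+-0.3606y = 0.0060−0.1280z
Cramer: x(z) = -0.0099+0.3436z;  y(z) = -0.0013-0.1765z
quadratic in z: (1.1492)z²+(0.0432)z+(-0.0883)=0, √Δ=0.6384 → z ∈ {-0.2966, 0.2590}; z = -0.2966 (taking z<0)
x = -0.1118, y = 0.0510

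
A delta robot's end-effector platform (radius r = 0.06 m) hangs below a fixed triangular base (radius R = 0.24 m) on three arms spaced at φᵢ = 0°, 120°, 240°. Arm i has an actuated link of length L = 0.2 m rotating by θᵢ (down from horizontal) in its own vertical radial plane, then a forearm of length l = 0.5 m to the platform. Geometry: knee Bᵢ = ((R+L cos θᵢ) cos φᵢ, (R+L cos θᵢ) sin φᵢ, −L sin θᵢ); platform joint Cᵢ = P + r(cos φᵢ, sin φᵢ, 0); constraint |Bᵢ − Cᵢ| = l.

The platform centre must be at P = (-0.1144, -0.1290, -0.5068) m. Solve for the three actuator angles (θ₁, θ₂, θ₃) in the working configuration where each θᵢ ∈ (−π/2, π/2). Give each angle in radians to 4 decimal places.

arm 1 (φ=0.0°): x'=-0.1144, y'=-0.1290
  A cos θ + B sin θ = C:  0.2944·cos θ + -0.5068·sin θ = -0.3754
  θ1 = atan2(B,A) + arccos(C/0.5861) = 1.2214
rotate P by −φ2: (-0.0545, 0.1636, -0.5068)
  A=0.2345, B=-0.5068, C=(l²−L²−A²−y'²−z²)/(2L)=-0.3215
  √(A²+B²)=0.5584;  θ2 = -1.1374+2.1843 ≈ 1.0469
arm 3 (φ=240.0°): x'=0.1689, y'=-0.0346
  A cos θ + B sin θ = C:  0.0111·cos θ + -0.5068·sin θ = -0.1204
  θ3 = atan2(B,A) + arccos(C/0.5069) = 0.2617

θ₁ = 1.2214, θ₂ = 1.0469, θ₃ = 0.2617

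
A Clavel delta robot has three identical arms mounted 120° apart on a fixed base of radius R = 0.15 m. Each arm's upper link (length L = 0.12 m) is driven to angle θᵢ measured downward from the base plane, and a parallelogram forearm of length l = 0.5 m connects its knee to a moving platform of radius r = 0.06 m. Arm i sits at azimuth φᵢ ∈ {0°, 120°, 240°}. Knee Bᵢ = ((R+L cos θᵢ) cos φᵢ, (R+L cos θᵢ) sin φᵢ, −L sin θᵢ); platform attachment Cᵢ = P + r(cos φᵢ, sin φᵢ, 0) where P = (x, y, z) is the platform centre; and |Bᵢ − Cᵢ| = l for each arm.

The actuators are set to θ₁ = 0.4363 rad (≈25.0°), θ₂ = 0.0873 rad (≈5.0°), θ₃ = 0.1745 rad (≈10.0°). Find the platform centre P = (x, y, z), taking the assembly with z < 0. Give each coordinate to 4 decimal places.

(-0.0584, 0.0140, -0.4793)

O1 = (0.1988·cos0.0°, 0.1988·sin0.0°, -0.0507) = (0.1988, 0.0000, -0.0507)
O2 = (0.2095·cos120.0°, 0.2095·sin120.0°, -0.0105) = (-0.1048, 0.1815, -0.0105)
φ3=240.0°: virtual centre (-0.1041, -0.1803, -0.0208), radius l
|O₂|²−|O₁|² = 0.0019;  |O₃|²−|O₁|² = 0.0017
linear system: -0.6071x+0.3629y = 0.0019−0.0805z; -0.6057x+-0.3606y = 0.0017−0.0598z
Cramer: x(z) = -0.0030+0.1156z;  y(z) = 0.0003-0.0285z
sphere 1 gives Az²+Bz+C=0 with A=1.0142, B=0.0548, C=-0.2067;  B²−4AC=0.8416;  roots -0.4793, 0.4253;  negative root z = -0.4793
x = -0.0584, y = 0.0140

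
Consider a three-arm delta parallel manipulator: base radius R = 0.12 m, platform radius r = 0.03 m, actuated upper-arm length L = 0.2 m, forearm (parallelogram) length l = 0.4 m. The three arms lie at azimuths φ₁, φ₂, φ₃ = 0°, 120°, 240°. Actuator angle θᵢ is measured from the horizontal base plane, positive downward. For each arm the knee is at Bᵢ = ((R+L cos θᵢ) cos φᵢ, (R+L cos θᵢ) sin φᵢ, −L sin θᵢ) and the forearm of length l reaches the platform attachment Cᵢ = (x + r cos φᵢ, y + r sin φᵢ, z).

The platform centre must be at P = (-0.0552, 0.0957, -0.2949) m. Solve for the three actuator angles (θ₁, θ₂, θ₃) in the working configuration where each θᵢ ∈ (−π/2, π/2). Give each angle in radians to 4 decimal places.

φ1=0.0° → target in arm frame (-0.0552, 0.0957)
  A=0.1452, B=-0.2949, C=(l²−L²−A²−y'²−z²)/(2L)=0.0070
  √(A²+B²)=0.3287;  θ1 = -1.1133+1.5496 ≈ 0.4363
arm 2 (φ=120.0°): x'=0.1105, y'=0.0000
  A cos θ + B sin θ = C:  -0.0205·cos θ + -0.2949·sin θ = 0.0815
  θ2 = atan2(B,A) + arccos(C/0.2956) = -0.3488
rotate P by −φ3: (-0.0553, -0.0957, -0.2949)
  A=0.1453, B=-0.2949, C=(l²−L²−A²−y'²−z²)/(2L)=0.0069
  θ3 = atan2(B,A) + arccos(C/0.3287) = 0.4366

θ₁ = 0.4363, θ₂ = -0.3488, θ₃ = 0.4366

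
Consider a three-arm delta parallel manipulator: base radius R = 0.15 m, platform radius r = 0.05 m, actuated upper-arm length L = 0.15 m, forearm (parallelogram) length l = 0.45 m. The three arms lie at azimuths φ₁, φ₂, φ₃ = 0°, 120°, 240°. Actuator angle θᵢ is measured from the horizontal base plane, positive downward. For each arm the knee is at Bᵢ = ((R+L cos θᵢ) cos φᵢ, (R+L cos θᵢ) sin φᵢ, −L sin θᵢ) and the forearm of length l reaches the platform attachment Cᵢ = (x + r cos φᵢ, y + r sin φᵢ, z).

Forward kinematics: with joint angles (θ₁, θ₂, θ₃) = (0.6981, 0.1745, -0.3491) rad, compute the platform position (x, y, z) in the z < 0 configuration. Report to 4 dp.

(-0.1310, -0.0682, -0.3761)

O1 = (0.2149·cos0.0°, 0.2149·sin0.0°, -0.0964) = (0.2149, 0.0000, -0.0964)
O2 = (0.2477·cos120.0°, 0.2477·sin120.0°, -0.0260) = (-0.1239, 0.2145, -0.0260)
arm 3 at φ=240.0°: (R−r)+L cos θ3 = 0.2410;  O3 = (-0.1205, -0.2087, 0.0513)
subtract pairs → two planes through P
[-0.6775 0.4291 0.1407]·P = 0.0066;  [-0.6708 -0.4173 0.2954]·P = 0.0052
Cramer: x(z) = -0.0087+0.3251z;  y(z) = 0.0015+0.1854z
quadratic in z: (1.1401)z²+(0.0480)z+(-0.1432)=0, √Δ=0.8095 → z ∈ {-0.3761, 0.3340}; z = -0.3761 (taking z<0)
x = -0.1310, y = -0.0682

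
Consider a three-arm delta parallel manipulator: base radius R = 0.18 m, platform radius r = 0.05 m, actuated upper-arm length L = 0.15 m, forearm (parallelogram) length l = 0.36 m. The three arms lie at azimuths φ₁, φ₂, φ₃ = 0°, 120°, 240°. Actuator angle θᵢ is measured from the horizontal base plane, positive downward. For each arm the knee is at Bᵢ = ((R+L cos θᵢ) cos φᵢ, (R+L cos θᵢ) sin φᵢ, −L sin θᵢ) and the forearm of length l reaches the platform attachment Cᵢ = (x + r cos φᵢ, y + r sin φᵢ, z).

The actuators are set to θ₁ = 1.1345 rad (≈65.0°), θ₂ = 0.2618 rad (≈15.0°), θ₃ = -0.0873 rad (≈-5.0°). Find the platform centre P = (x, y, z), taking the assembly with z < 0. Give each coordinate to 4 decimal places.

S1 = (0.1934·cos0.0°, 0.1934·sin0.0°, -0.1359) = (0.1934, 0.0000, -0.1359)
arm 2 at φ=120.0°: ρ2 = 0.2749;  S2 = (-0.1374, 0.2381, -0.0388)
arm 3 at φ=240.0°: ρ3 = 0.2794;  S3 = (-0.1397, -0.2420, 0.0131)
subtract pairs → two planes through P
plane₁₂: -0.6617x+0.4761y+0.1943z = 0.0212
Cramer: x(z) = -0.0328+0.3701z;  y(z) = -0.0011+0.1064z
sphere 1 gives Az²+Bz+C=0 with A=1.1483, B=0.1042, C=-0.0600;  B²−4AC=0.2863;  roots -0.2784, 0.1876;  negative root z = -0.2784
x = -0.1358, y = -0.0307

(-0.1358, -0.0307, -0.2784)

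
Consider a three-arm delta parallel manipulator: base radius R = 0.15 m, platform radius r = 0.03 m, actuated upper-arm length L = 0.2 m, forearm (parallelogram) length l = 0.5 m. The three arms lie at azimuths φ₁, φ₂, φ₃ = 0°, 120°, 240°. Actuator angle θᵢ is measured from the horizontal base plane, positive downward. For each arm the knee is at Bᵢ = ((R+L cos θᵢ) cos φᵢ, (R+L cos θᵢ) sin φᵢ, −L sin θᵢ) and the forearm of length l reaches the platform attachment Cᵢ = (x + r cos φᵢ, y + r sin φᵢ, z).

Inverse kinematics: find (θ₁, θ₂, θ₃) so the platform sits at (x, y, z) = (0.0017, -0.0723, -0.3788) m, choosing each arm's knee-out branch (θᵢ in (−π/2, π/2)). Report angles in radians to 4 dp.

θ₁ = 0.0002, θ₂ = 0.2619, θ₃ = -0.2617

arm 1 (φ=0.0°): x'=0.0017, y'=-0.0723
  A cos θ + B sin θ = C:  0.1183·cos θ + -0.3788·sin θ = 0.1182
  √(A²+B²)=0.3968;  θ1 = -1.2681+1.2683 ≈ 0.0002
φ2=120.0° → target in arm frame (-0.0635, 0.0347)
  e−x'=0.1835;  (l²−L²−(e−x')²−y'²−z²)/2L = 0.0791
  √(A²+B²)=0.4209;  θ2 = -1.1198+1.3817 ≈ 0.2619
arm 3 (φ=240.0°): x'=0.0618, y'=0.0376
  A cos θ + B sin θ = C:  0.0582·cos θ + -0.3788·sin θ = 0.1543
  γ=atan2(-0.3788,0.0582)=-1.4183;  ψ=arccos(0.4025)=1.1565;  θ3=γ+ψ≈-0.2617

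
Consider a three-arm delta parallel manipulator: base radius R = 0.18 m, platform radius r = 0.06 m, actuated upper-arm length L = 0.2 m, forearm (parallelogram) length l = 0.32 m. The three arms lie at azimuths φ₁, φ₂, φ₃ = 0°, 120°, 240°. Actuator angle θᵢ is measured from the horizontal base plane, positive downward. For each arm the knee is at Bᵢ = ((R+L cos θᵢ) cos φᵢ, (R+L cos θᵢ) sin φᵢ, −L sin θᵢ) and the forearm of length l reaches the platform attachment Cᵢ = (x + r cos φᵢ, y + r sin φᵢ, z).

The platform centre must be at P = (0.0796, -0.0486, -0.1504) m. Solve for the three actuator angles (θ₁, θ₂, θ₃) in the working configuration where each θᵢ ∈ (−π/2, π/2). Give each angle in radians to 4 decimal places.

φ1=0.0° → target in arm frame (0.0796, -0.0486)
  A cos θ + B sin θ = C:  0.0404·cos θ + -0.1504·sin θ = 0.0895
  γ=atan2(-0.1504,0.0404)=-1.3084;  ψ=arccos(0.5745)=0.9588;  θ1=γ+ψ≈-0.3495
arm 2 (φ=120.0°): x'=-0.0819, y'=-0.0446
  e−x'=0.2019;  (l²−L²−(e−x')²−y'²−z²)/2L = -0.0074
  θ2 = atan2(B,A) + arccos(C/0.2518) = 0.9600
arm 3 (φ=240.0°): x'=0.0023, y'=0.0932
  A=0.1177, B=-0.1504, C=(l²−L²−A²−y'²−z²)/(2L)=0.0431
  γ=atan2(-0.1504,0.1177)=-0.9067;  ψ=arccos(0.2256)=1.3433;  θ3=γ+ψ≈0.4366

θ₁ = -0.3495, θ₂ = 0.9600, θ₃ = 0.4366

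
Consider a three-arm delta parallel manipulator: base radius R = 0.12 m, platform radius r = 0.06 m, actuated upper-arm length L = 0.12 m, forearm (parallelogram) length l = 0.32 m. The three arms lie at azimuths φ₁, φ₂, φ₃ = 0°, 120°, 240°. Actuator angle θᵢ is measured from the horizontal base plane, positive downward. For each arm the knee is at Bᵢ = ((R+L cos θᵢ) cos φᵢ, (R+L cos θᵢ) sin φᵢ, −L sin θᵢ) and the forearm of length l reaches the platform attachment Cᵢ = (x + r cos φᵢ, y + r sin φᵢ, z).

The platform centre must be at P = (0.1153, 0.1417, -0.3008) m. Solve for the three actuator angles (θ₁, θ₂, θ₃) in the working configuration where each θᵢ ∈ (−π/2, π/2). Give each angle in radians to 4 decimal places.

θ₁ = 0.1747, θ₂ = 0.4369, θ₃ = 1.3965

φ1=0.0° → target in arm frame (0.1153, 0.1417)
  A=-0.0553, B=-0.3008, C=(l²−L²−A²−y'²−z²)/(2L)=-0.1067
  θ1 = atan2(B,A) + arccos(C/0.3058) = 0.1747
φ2=120.0° → target in arm frame (0.0651, -0.1707)
  A cos θ + B sin θ = C:  -0.0051·cos θ + -0.3008·sin θ = -0.1319
  √(A²+B²)=0.3008;  θ2 = -1.5876+2.0245 ≈ 0.4369
rotate P by −φ3: (-0.1804, 0.0290, -0.3008)
  A cos θ + B sin θ = C:  0.2404·cos θ + -0.3008·sin θ = -0.2546
  γ=atan2(-0.3008,0.2404)=-0.8966;  ψ=arccos(-0.6612)=2.2932;  θ3=γ+ψ≈1.3965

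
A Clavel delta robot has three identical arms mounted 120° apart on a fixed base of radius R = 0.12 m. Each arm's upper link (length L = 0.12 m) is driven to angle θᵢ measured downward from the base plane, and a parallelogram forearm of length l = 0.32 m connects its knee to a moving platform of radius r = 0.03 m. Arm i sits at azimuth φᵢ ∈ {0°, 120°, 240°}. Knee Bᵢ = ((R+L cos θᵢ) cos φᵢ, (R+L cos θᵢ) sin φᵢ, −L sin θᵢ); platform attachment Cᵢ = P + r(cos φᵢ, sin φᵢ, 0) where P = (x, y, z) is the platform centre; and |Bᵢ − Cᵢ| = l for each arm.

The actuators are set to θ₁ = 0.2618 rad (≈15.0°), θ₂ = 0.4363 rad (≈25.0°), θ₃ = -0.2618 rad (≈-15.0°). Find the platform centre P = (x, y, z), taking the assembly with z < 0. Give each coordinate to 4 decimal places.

(-0.0159, -0.0608, -0.2536)

centre 1 = (0.2059·cos0.0°, 0.2059·sin0.0°, -0.0311) = (0.2059, 0.0000, -0.0311)
arm 2 at φ=120.0°: e+L cos θ2 = 0.1988;  centre 2 = (-0.0994, 0.1721, -0.0507)
arm 3 at φ=240.0°: e+L cos θ3 = 0.2059;  centre 3 = (-0.1030, -0.1783, 0.0311)
|centre ₂|²−|centre ₁|² = -0.0013;  |centre ₃|²−|centre ₁|² = 0.0000
linear system: -0.6106x+0.3443y = -0.0013−-0.0393z; -0.6177x+-0.3566y = 0.0000−0.1242z
Cramer: x(z) = 0.0011+0.0668z;  y(z) = -0.0018+0.2326z
quadratic in z: (1.0586)z²+(0.0339)z+(-0.0595)=0, √Δ=0.5030 → z ∈ {-0.2536, 0.2216}; z = -0.2536 (taking z<0)
x = -0.0159, y = -0.0608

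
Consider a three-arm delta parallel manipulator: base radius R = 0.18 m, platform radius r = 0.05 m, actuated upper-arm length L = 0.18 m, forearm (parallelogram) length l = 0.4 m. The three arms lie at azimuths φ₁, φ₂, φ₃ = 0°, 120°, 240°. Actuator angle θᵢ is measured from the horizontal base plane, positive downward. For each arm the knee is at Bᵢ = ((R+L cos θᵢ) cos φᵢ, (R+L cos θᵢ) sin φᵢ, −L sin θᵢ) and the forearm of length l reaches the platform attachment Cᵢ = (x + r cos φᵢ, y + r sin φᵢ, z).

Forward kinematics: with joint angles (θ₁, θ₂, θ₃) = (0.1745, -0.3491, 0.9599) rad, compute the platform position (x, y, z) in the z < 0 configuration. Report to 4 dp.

(0.0290, 0.1468, -0.2783)

arm 1 at φ=0.0°: e+L cos θ1 = 0.3073;  O1 = (0.3073, 0.0000, -0.0313)
O2 = (0.2991·cos120.0°, 0.2991·sin120.0°, 0.0616) = (-0.1496, 0.2591, 0.0616)
φ3=240.0°: virtual centre (-0.1166, -0.2020, -0.1474), radius l
eliminate P² terms by subtracting sphere 1 from 2 and 3
[-0.9137 0.5181 0.1856]·P = -0.0021;  [-0.8478 -0.4040 -0.2324]·P = -0.0192
det = 0.8084;  x = 0.0134+-0.0562z,  y = 0.0195+-0.4573z
sphere 1 gives Az²+Bz+C=0 with A=1.2123, B=0.0776, C=-0.0723;  B²−4AC=0.3565;  roots -0.2783, 0.2142;  negative root z = -0.2783
x = 0.0290, y = 0.1468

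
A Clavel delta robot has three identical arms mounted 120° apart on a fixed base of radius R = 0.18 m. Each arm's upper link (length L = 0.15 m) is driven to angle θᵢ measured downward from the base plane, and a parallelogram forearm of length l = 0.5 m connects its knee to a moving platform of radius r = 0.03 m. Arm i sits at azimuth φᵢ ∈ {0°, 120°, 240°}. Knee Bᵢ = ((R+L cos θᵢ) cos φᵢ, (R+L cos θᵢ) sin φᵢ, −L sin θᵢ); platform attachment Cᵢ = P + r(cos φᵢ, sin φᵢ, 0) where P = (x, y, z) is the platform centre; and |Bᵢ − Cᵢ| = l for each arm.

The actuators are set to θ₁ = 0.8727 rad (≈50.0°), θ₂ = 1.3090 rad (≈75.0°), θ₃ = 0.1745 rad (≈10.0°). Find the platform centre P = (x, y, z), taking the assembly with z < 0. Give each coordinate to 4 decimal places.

(-0.0160, -0.1781, -0.5014)

arm 1 at φ=0.0°: e+L cos θ1 = 0.2464;  S1 = (0.2464, 0.0000, -0.1149)
S2 = (0.1888·cos120.0°, 0.1888·sin120.0°, -0.1449) = (-0.0944, 0.1635, -0.1449)
arm 3 at φ=240.0°: e+L cos θ3 = 0.2977;  S3 = (-0.1489, -0.2578, -0.0260)
subtract pairs → two planes through P
linear system: -0.6817x+0.3271y = -0.0173−-0.0600z; -0.7906x+-0.5157y = 0.0154−0.1777z
det = 0.6101;  x = 0.0064+0.0446z,  y = -0.0396+0.2763z
quadratic in z: (1.0783)z²+(0.1865)z+(-0.1776)=0, √Δ=0.8949 → z ∈ {-0.5014, 0.3285}; z = -0.5014 (taking z<0)
x = -0.0160, y = -0.1781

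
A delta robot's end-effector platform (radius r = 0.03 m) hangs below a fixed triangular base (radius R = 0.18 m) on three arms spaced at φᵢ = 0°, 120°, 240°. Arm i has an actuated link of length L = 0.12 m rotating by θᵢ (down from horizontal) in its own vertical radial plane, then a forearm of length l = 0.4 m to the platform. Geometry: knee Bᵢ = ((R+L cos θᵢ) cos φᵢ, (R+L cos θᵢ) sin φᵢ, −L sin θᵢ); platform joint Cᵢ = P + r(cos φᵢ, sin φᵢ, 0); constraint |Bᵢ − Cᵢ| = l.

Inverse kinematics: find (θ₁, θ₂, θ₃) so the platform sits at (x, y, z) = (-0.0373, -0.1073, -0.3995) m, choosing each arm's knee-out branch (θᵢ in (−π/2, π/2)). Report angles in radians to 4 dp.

θ₁ = 1.0476, θ₂ = 1.2217, θ₃ = 0.2621

φ1=0.0° → target in arm frame (-0.0373, -0.1073)
  A=0.1873, B=-0.3995, C=(l²−L²−A²−y'²−z²)/(2L)=-0.2525
  γ=atan2(-0.3995,0.1873)=-1.1324;  ψ=arccos(-0.5722)=2.1800;  θ1=γ+ψ≈1.0476
rotate P by −φ2: (-0.0743, 0.0860, -0.3995)
  e−x'=0.2243;  (l²−L²−(e−x')²−y'²−z²)/2L = -0.2987
  √(A²+B²)=0.4581;  θ2 = -1.0593+2.2810 ≈ 1.2217
φ3=240.0° → target in arm frame (0.1116, 0.0213)
  e−x'=0.0384;  (l²−L²−(e−x')²−y'²−z²)/2L = -0.0664
  θ3 = atan2(B,A) + arccos(C/0.4013) = 0.2621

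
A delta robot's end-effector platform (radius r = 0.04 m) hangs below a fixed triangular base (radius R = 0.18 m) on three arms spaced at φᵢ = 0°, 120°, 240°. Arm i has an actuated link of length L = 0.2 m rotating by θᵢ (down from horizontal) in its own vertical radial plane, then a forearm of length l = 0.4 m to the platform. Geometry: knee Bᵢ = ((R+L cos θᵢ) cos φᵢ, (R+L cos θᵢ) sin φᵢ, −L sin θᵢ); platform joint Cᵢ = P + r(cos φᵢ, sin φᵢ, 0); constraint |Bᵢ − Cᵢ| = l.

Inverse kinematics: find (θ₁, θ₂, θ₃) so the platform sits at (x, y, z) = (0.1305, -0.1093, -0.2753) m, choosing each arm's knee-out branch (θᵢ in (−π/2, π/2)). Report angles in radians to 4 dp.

θ₁ = -0.2618, θ₂ = 1.1347, θ₃ = 0.3494

φ1=0.0° → target in arm frame (0.1305, -0.1093)
  e−x'=0.0095;  (l²−L²−(e−x')²−y'²−z²)/2L = 0.0804
  θ1 = atan2(B,A) + arccos(C/0.2755) = -0.2618
rotate P by −φ2: (-0.1599, -0.0584, -0.2753)
  A cos θ + B sin θ = C:  0.2999·cos θ + -0.2753·sin θ = -0.1229
  θ2 = atan2(B,A) + arccos(C/0.4071) = 1.1347
φ3=240.0° → target in arm frame (0.0294, 0.1677)
  e−x'=0.1106;  (l²−L²−(e−x')²−y'²−z²)/2L = 0.0097
  θ3 = atan2(B,A) + arccos(C/0.2967) = 0.3494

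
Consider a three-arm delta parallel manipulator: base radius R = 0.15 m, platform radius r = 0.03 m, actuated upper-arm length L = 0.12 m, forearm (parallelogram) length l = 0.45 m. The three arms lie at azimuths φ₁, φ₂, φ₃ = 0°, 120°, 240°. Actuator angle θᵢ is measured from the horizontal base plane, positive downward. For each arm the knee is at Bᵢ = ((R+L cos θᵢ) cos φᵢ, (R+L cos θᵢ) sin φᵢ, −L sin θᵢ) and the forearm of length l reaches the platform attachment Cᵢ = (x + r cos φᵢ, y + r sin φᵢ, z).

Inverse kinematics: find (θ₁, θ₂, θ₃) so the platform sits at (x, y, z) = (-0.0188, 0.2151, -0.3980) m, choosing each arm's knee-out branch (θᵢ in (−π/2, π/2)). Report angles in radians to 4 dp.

φ1=0.0° → target in arm frame (-0.0188, 0.2151)
  e−x'=0.1388;  (l²−L²−(e−x')²−y'²−z²)/2L = -0.1493
  √(A²+B²)=0.4215;  θ1 = -1.2352+1.9329 ≈ 0.6977
rotate P by −φ2: (0.1957, -0.0913, -0.3980)
  A=-0.0757, B=-0.3980, C=(l²−L²−A²−y'²−z²)/(2L)=0.0652
  √(A²+B²)=0.4051;  θ2 = -1.7587+1.4093 ≈ -0.3494
rotate P by −φ3: (-0.1769, -0.1238, -0.3980)
  A=0.2969, B=-0.3980, C=(l²−L²−A²−y'²−z²)/(2L)=-0.3074
  γ=atan2(-0.3980,0.2969)=-0.9299;  ψ=arccos(-0.6191)=2.2384;  θ3=γ+ψ≈1.3085

θ₁ = 0.6977, θ₂ = -0.3494, θ₃ = 1.3085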